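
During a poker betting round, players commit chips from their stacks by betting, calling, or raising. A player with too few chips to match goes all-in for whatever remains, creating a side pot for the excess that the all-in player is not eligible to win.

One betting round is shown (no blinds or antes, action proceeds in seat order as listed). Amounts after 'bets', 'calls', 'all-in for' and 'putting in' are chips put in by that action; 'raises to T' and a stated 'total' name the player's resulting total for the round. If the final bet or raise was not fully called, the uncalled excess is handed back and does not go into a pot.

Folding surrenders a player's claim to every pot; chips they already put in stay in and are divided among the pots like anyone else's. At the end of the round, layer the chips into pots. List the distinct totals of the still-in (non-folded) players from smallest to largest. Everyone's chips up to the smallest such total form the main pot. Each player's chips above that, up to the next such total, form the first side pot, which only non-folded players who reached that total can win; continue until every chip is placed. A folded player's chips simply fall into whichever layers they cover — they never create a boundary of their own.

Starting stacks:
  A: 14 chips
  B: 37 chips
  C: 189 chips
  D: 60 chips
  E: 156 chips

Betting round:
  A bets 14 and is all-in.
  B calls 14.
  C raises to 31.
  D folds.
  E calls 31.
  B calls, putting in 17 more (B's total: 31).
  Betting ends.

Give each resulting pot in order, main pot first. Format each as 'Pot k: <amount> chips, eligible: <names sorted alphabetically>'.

Pot 1: 56 chips, eligible: A, B, C, E
Pot 2: 51 chips, eligible: B, C, E

Derivation:
Contributions: A=14, B=31, C=31, E=31
Folded: D
Pot levels (distinct totals of non-folded players): 14, 31
Layer 1-14: 14 each from A, B, C, E = 14*4 = 56 chips; eligible A, B, C, E
Layer 15-31: 17 each from B, C, E = 17*3 = 51 chips; eligible B, C, E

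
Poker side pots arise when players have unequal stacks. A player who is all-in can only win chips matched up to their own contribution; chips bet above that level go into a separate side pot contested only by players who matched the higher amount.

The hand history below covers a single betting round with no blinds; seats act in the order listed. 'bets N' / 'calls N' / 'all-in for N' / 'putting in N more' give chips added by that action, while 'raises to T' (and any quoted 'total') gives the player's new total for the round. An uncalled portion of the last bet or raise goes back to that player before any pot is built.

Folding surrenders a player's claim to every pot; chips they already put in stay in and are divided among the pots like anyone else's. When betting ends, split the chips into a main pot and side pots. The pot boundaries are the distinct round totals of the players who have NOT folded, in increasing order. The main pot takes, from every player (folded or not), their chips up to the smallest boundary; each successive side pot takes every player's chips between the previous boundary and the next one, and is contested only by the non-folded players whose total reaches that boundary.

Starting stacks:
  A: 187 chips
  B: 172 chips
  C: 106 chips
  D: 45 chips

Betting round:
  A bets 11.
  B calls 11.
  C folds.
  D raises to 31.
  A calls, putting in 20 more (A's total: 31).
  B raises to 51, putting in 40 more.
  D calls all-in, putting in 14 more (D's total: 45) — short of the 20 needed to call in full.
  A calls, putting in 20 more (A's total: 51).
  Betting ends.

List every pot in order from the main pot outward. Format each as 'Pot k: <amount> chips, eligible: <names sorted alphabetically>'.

Pot 1: 135 chips, eligible: A, B, D
Pot 2: 12 chips, eligible: A, B

Derivation:
Contributions: A=51, B=51, D=45
Folded: C
Pot levels (distinct totals of non-folded players): 45, 51
Layer 1-45: 45 each from A, B, D = 45*3 = 135 chips; eligible A, B, D
Layer 46-51: 6 each from A, B = 6*2 = 12 chips; eligible A, B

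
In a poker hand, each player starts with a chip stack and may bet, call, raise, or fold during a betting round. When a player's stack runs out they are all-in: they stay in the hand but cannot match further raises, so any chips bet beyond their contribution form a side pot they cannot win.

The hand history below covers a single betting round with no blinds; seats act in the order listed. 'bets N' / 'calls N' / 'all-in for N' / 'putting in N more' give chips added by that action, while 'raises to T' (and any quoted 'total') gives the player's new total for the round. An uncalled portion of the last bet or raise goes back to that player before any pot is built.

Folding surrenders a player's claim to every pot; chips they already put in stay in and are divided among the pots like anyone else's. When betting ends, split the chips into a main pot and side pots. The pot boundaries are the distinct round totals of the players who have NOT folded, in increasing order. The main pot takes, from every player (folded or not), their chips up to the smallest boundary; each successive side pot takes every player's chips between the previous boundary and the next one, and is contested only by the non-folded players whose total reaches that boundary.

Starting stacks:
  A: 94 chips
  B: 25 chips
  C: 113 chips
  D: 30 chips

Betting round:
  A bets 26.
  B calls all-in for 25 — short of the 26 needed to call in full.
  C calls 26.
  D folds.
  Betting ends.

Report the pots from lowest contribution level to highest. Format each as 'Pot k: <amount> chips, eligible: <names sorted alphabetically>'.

Pot 1: 75 chips, eligible: A, B, C
Pot 2: 2 chips, eligible: A, C

Derivation:
Contributions: A=26, B=25, C=26
Folded: D
Pot levels (distinct totals of non-folded players): 25, 26
Layer 1-25: 25 each from A, B, C = 25*3 = 75 chips; eligible A, B, C
Layer 26-26: 1 each from A, C = 1*2 = 2 chips; eligible A, C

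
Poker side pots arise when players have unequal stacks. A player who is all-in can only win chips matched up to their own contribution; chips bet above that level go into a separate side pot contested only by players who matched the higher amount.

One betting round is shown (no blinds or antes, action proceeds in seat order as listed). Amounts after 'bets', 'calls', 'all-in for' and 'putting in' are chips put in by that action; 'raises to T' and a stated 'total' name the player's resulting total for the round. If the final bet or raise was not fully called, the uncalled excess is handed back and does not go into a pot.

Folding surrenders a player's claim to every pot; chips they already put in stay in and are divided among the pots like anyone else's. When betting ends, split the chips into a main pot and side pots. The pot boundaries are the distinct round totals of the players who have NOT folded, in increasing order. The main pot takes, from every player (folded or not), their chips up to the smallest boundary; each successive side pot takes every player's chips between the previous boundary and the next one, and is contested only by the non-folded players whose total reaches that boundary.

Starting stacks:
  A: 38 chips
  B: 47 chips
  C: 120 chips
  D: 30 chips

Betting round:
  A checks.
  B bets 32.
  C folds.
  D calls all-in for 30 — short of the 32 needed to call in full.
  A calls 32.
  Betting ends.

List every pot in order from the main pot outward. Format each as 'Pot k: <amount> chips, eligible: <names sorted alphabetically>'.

Contributions: A=32, B=32, D=30
Folded: C
Pot levels (distinct totals of non-folded players): 30, 32
Layer 1-30: 30 each from A, B, D = 30*3 = 90 chips; eligible A, B, D
Layer 31-32: 2 each from A, B = 2*2 = 4 chips; eligible A, B

Pot 1: 90 chips, eligible: A, B, D
Pot 2: 4 chips, eligible: A, B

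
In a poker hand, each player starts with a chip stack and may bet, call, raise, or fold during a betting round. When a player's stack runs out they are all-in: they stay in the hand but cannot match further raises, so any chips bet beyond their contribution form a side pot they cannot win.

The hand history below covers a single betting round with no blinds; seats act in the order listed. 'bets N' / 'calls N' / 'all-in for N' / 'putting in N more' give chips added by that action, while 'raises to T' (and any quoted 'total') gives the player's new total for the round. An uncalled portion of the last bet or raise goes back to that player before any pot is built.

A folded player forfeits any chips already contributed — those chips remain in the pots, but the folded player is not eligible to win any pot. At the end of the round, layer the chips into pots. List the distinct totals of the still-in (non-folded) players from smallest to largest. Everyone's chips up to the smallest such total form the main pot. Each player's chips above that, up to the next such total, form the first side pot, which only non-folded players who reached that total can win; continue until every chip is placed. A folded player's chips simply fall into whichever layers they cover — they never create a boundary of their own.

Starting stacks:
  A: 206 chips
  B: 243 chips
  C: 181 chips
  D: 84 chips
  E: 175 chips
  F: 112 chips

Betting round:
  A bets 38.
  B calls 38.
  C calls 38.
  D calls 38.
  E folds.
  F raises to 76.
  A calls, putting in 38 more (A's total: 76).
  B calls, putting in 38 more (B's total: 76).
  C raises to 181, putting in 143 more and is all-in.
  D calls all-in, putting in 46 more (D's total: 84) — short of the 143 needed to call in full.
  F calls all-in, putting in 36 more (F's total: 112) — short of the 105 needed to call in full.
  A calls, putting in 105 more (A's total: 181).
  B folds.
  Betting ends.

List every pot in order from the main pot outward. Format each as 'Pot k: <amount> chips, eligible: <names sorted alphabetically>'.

Contributions: A=181, B=76, C=181, D=84, F=112
Folded: B, E
Pot levels (distinct totals of non-folded players): 84, 112, 181
Layer 1-84: A 84 + B 76 + C 84 + D 84 + F 84 = 412 chips; eligible A, C, D, F
Layer 85-112: 28 each from A, C, F = 28*3 = 84 chips; eligible A, C, F
Layer 113-181: 69 each from A, C = 69*2 = 138 chips; eligible A, C

Pot 1: 412 chips, eligible: A, C, D, F
Pot 2: 84 chips, eligible: A, C, F
Pot 3: 138 chips, eligible: A, C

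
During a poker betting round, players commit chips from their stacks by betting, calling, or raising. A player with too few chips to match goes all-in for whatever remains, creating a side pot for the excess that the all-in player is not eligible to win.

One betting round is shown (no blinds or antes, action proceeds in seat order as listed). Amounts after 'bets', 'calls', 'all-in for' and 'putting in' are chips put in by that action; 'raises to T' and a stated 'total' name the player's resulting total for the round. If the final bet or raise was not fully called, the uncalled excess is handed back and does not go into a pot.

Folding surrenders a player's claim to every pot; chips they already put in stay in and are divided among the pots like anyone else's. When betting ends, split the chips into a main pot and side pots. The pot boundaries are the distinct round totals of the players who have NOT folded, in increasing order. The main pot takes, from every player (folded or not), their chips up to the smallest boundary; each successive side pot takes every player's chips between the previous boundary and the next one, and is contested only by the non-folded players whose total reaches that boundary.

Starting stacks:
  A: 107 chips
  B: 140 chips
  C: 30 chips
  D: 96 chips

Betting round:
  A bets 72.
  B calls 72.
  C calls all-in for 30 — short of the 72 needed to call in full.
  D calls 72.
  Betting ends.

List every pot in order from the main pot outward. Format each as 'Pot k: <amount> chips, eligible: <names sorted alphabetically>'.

Contributions: A=72, B=72, C=30, D=72
Pot levels (distinct totals of non-folded players): 30, 72
Layer 1-30: 30 each from A, B, C, D = 30*4 = 120 chips; eligible A, B, C, D
Layer 31-72: 42 each from A, B, D = 42*3 = 126 chips; eligible A, B, D

Pot 1: 120 chips, eligible: A, B, C, D
Pot 2: 126 chips, eligible: A, B, D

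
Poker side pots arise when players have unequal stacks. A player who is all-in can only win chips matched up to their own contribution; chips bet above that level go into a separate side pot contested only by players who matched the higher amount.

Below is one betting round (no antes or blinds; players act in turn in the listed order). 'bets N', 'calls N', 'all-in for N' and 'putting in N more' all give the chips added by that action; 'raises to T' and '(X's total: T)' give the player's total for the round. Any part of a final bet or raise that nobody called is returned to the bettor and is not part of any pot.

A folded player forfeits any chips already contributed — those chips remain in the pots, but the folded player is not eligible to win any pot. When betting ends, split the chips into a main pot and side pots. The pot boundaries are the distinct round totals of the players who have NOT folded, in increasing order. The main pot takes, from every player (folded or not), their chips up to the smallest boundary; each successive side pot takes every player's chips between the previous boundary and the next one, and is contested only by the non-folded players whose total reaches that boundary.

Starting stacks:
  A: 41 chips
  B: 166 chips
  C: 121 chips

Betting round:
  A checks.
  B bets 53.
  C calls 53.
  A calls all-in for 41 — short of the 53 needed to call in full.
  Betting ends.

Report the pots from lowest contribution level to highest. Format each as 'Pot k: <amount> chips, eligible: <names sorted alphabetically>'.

Contributions: A=41, B=53, C=53
Pot levels (distinct totals of non-folded players): 41, 53
Layer 1-41: 41 each from A, B, C = 41*3 = 123 chips; eligible A, B, C
Layer 42-53: 12 each from B, C = 12*2 = 24 chips; eligible B, C

Pot 1: 123 chips, eligible: A, B, C
Pot 2: 24 chips, eligible: B, C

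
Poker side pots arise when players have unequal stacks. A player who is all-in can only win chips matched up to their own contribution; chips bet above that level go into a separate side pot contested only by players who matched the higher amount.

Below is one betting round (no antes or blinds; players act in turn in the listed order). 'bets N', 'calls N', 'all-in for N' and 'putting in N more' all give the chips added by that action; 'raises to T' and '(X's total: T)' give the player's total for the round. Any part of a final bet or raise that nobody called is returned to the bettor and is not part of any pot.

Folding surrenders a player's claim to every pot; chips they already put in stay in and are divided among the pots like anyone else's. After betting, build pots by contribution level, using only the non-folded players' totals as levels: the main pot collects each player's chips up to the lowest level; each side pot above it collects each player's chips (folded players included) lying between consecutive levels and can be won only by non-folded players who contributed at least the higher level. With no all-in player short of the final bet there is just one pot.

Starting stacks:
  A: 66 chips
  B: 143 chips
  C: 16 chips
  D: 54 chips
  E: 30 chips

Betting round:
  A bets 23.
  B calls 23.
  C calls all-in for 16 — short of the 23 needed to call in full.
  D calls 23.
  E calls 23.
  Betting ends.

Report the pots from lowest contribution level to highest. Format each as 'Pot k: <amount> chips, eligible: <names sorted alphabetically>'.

Contributions: A=23, B=23, C=16, D=23, E=23
Pot levels (distinct totals of non-folded players): 16, 23
Layer 1-16: 16 each from A, B, C, D, E = 16*5 = 80 chips; eligible A, B, C, D, E
Layer 17-23: 7 each from A, B, D, E = 7*4 = 28 chips; eligible A, B, D, E

Pot 1: 80 chips, eligible: A, B, C, D, E
Pot 2: 28 chips, eligible: A, B, D, E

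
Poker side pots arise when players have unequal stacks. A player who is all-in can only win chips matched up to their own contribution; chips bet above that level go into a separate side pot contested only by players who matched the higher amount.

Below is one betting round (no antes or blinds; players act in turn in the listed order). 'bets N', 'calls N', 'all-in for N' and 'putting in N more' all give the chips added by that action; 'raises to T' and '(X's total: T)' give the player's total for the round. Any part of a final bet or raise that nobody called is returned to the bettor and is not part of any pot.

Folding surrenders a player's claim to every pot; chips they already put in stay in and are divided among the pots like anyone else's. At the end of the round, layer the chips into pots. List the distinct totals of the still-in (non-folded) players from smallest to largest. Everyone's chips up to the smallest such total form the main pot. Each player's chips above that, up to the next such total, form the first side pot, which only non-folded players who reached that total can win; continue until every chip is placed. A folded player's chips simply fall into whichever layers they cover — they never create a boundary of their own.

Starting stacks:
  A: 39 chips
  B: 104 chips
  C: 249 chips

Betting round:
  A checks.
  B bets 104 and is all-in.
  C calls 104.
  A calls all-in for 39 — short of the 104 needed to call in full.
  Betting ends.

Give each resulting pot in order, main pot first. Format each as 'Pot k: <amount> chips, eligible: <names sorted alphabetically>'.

Contributions: A=39, B=104, C=104
Pot levels (distinct totals of non-folded players): 39, 104
Layer 1-39: 39 each from A, B, C = 39*3 = 117 chips; eligible A, B, C
Layer 40-104: 65 each from B, C = 65*2 = 130 chips; eligible B, C

Pot 1: 117 chips, eligible: A, B, C
Pot 2: 130 chips, eligible: B, C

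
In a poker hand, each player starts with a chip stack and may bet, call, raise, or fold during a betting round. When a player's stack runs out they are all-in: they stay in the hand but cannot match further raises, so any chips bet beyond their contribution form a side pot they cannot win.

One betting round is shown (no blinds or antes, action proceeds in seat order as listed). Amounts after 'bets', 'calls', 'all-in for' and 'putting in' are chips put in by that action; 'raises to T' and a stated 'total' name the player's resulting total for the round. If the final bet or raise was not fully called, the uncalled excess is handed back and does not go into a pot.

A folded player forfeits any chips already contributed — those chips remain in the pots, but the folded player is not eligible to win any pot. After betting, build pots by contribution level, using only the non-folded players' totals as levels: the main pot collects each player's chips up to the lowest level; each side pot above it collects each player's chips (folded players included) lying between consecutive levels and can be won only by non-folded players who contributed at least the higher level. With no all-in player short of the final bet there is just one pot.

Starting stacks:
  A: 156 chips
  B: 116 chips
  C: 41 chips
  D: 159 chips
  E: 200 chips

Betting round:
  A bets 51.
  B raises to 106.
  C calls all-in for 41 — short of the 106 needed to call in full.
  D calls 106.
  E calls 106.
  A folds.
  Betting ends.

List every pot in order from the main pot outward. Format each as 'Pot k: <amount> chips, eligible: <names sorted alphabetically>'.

Contributions: A=51, B=106, C=41, D=106, E=106
Folded: A
Pot levels (distinct totals of non-folded players): 41, 106
Layer 1-41: 41 each from A, B, C, D, E = 41*5 = 205 chips; eligible B, C, D, E
Layer 42-106: A 10 + B 65 + D 65 + E 65 = 205 chips; eligible B, D, E

Pot 1: 205 chips, eligible: B, C, D, E
Pot 2: 205 chips, eligible: B, D, E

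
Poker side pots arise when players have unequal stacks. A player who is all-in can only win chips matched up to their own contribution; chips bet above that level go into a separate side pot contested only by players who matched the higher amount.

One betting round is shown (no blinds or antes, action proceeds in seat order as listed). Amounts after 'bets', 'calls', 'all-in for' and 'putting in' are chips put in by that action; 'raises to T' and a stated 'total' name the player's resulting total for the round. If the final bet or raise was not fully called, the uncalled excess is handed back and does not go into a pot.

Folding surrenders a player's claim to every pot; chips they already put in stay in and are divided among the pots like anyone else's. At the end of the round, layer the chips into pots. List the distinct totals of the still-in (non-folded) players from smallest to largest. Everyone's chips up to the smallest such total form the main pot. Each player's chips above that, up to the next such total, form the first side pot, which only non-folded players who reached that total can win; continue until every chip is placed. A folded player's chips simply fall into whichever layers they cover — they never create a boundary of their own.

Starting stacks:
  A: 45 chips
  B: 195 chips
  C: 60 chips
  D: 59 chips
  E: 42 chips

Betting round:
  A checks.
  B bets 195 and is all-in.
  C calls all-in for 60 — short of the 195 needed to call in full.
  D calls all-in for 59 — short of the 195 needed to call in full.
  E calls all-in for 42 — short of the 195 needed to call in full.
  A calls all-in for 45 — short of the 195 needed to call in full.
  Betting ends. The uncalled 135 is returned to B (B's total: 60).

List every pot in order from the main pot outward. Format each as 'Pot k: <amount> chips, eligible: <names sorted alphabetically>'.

Pot 1: 210 chips, eligible: A, B, C, D, E
Pot 2: 12 chips, eligible: A, B, C, D
Pot 3: 42 chips, eligible: B, C, D
Pot 4: 2 chips, eligible: B, C

Derivation:
Contributions (after 135 returned to B): A=45, B=60, C=60, D=59, E=42
Pot levels (distinct totals of non-folded players): 42, 45, 59, 60
Layer 1-42: 42 each from A, B, C, D, E = 42*5 = 210 chips; eligible A, B, C, D, E
Layer 43-45: 3 each from A, B, C, D = 3*4 = 12 chips; eligible A, B, C, D
Layer 46-59: 14 each from B, C, D = 14*3 = 42 chips; eligible B, C, D
Layer 60-60: 1 each from B, C = 1*2 = 2 chips; eligible B, C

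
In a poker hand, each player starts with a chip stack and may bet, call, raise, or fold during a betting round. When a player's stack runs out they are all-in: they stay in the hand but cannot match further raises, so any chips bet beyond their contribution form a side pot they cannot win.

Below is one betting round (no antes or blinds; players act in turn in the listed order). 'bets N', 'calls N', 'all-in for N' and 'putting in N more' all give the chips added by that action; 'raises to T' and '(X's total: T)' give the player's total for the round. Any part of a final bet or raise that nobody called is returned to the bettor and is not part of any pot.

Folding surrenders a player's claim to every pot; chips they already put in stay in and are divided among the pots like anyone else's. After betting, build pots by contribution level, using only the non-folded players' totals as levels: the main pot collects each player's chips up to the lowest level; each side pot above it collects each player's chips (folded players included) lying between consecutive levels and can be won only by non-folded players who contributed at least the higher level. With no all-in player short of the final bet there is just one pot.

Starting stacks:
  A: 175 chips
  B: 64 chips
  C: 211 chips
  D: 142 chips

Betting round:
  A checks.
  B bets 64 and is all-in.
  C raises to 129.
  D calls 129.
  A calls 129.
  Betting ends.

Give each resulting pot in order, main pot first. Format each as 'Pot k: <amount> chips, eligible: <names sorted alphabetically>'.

Contributions: A=129, B=64, C=129, D=129
Pot levels (distinct totals of non-folded players): 64, 129
Layer 1-64: 64 each from A, B, C, D = 64*4 = 256 chips; eligible A, B, C, D
Layer 65-129: 65 each from A, C, D = 65*3 = 195 chips; eligible A, C, D

Pot 1: 256 chips, eligible: A, B, C, D
Pot 2: 195 chips, eligible: A, C, D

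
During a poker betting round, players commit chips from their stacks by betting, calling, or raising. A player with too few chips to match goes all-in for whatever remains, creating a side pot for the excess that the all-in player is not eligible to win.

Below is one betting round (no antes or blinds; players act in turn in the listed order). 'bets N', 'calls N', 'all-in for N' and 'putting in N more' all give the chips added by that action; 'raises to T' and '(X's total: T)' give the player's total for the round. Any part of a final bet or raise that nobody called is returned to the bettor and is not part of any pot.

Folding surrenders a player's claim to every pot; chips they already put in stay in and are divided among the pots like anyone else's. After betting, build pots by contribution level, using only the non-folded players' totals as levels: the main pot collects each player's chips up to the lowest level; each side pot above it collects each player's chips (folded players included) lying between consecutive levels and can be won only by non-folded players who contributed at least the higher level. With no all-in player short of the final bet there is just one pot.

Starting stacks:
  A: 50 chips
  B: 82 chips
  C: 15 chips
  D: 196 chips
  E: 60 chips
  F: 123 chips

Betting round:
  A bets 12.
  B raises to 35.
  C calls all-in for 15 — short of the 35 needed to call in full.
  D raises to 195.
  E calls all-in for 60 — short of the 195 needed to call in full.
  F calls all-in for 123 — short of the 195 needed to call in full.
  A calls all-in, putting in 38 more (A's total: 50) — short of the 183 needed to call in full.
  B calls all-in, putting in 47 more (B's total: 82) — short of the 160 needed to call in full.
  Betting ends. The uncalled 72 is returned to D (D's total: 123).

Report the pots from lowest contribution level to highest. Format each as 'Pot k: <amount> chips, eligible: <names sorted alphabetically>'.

Contributions (after 72 returned to D): A=50, B=82, C=15, D=123, E=60, F=123
Pot levels (distinct totals of non-folded players): 15, 50, 60, 82, 123
Layer 1-15: 15 each from A, B, C, D, E, F = 15*6 = 90 chips; eligible A, B, C, D, E, F
Layer 16-50: 35 each from A, B, D, E, F = 35*5 = 175 chips; eligible A, B, D, E, F
Layer 51-60: 10 each from B, D, E, F = 10*4 = 40 chips; eligible B, D, E, F
Layer 61-82: 22 each from B, D, F = 22*3 = 66 chips; eligible B, D, F
Layer 83-123: 41 each from D, F = 41*2 = 82 chips; eligible D, F

Pot 1: 90 chips, eligible: A, B, C, D, E, F
Pot 2: 175 chips, eligible: A, B, D, E, F
Pot 3: 40 chips, eligible: B, D, E, F
Pot 4: 66 chips, eligible: B, D, F
Pot 5: 82 chips, eligible: D, F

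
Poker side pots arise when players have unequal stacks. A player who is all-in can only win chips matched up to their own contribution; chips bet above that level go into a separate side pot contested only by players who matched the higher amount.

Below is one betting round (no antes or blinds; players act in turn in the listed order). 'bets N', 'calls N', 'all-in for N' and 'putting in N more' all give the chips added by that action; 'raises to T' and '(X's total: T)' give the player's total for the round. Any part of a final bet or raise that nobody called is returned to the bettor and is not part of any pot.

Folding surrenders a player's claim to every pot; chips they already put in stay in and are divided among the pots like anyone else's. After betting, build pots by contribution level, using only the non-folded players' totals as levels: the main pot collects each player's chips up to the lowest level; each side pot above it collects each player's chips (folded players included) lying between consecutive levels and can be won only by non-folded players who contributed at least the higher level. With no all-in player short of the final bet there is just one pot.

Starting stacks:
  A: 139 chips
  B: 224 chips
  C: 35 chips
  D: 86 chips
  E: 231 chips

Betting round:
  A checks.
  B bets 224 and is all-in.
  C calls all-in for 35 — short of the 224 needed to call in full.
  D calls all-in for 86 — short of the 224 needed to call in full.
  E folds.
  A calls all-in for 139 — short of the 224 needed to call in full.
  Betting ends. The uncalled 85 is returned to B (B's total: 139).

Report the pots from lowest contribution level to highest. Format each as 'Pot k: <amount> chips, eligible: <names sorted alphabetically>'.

Contributions (after 85 returned to B): A=139, B=139, C=35, D=86
Folded: E
Pot levels (distinct totals of non-folded players): 35, 86, 139
Layer 1-35: 35 each from A, B, C, D = 35*4 = 140 chips; eligible A, B, C, D
Layer 36-86: 51 each from A, B, D = 51*3 = 153 chips; eligible A, B, D
Layer 87-139: 53 each from A, B = 53*2 = 106 chips; eligible A, B

Pot 1: 140 chips, eligible: A, B, C, D
Pot 2: 153 chips, eligible: A, B, D
Pot 3: 106 chips, eligible: A, B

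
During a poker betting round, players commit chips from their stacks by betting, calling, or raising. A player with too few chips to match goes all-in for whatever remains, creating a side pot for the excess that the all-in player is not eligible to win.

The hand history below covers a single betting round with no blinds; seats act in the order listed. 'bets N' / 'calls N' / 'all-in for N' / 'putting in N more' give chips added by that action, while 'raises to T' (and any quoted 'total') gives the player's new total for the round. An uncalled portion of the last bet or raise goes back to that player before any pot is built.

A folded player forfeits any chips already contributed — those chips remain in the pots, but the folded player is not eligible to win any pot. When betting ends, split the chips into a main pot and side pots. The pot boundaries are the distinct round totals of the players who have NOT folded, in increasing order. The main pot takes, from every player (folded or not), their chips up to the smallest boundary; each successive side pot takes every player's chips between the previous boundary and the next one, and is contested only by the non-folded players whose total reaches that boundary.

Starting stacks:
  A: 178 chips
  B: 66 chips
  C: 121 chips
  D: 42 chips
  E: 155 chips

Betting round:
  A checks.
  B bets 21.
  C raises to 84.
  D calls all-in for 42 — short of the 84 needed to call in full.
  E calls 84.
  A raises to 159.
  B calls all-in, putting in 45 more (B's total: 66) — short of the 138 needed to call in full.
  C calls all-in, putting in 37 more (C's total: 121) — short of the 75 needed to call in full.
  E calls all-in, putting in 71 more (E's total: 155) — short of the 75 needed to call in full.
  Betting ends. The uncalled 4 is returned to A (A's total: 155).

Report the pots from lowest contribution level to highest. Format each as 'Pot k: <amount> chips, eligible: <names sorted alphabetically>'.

Contributions (after 4 returned to A): A=155, B=66, C=121, D=42, E=155
Pot levels (distinct totals of non-folded players): 42, 66, 121, 155
Layer 1-42: 42 each from A, B, C, D, E = 42*5 = 210 chips; eligible A, B, C, D, E
Layer 43-66: 24 each from A, B, C, E = 24*4 = 96 chips; eligible A, B, C, E
Layer 67-121: 55 each from A, C, E = 55*3 = 165 chips; eligible A, C, E
Layer 122-155: 34 each from A, E = 34*2 = 68 chips; eligible A, E

Pot 1: 210 chips, eligible: A, B, C, D, E
Pot 2: 96 chips, eligible: A, B, C, E
Pot 3: 165 chips, eligible: A, C, E
Pot 4: 68 chips, eligible: A, E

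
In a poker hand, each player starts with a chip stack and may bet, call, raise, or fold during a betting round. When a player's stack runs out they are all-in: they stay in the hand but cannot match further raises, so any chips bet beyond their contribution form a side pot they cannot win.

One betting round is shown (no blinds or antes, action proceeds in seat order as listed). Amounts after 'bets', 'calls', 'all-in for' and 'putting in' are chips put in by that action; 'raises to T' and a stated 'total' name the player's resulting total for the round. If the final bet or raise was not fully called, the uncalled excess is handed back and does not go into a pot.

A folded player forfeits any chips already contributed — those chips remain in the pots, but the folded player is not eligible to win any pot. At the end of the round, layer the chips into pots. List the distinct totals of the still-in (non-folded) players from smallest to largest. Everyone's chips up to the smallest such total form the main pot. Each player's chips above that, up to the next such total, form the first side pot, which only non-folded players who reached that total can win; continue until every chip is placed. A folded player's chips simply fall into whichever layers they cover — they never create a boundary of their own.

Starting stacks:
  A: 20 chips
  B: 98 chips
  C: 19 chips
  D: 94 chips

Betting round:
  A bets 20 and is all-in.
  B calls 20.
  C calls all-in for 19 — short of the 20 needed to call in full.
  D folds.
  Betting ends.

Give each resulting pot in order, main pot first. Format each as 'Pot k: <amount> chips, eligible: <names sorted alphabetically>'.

Contributions: A=20, B=20, C=19
Folded: D
Pot levels (distinct totals of non-folded players): 19, 20
Layer 1-19: 19 each from A, B, C = 19*3 = 57 chips; eligible A, B, C
Layer 20-20: 1 each from A, B = 1*2 = 2 chips; eligible A, B

Pot 1: 57 chips, eligible: A, B, C
Pot 2: 2 chips, eligible: A, B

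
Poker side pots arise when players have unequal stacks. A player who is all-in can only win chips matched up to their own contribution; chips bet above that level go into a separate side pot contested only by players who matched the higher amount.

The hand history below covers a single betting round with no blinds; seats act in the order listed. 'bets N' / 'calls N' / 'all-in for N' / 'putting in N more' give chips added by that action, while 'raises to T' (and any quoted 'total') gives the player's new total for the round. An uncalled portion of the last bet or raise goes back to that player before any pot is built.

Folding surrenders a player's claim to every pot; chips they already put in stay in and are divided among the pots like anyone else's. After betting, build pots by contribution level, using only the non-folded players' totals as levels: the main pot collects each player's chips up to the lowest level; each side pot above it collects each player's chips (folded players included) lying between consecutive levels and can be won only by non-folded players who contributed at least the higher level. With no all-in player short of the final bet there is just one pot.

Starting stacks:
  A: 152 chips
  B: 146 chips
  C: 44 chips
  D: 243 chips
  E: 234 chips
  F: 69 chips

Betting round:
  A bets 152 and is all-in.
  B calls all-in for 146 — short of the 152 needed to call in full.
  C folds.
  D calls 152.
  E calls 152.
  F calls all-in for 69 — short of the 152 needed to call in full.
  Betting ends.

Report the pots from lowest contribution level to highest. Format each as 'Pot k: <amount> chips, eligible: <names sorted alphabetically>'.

Contributions: A=152, B=146, D=152, E=152, F=69
Folded: C
Pot levels (distinct totals of non-folded players): 69, 146, 152
Layer 1-69: 69 each from A, B, D, E, F = 69*5 = 345 chips; eligible A, B, D, E, F
Layer 70-146: 77 each from A, B, D, E = 77*4 = 308 chips; eligible A, B, D, E
Layer 147-152: 6 each from A, D, E = 6*3 = 18 chips; eligible A, D, E

Pot 1: 345 chips, eligible: A, B, D, E, F
Pot 2: 308 chips, eligible: A, B, D, E
Pot 3: 18 chips, eligible: A, D, E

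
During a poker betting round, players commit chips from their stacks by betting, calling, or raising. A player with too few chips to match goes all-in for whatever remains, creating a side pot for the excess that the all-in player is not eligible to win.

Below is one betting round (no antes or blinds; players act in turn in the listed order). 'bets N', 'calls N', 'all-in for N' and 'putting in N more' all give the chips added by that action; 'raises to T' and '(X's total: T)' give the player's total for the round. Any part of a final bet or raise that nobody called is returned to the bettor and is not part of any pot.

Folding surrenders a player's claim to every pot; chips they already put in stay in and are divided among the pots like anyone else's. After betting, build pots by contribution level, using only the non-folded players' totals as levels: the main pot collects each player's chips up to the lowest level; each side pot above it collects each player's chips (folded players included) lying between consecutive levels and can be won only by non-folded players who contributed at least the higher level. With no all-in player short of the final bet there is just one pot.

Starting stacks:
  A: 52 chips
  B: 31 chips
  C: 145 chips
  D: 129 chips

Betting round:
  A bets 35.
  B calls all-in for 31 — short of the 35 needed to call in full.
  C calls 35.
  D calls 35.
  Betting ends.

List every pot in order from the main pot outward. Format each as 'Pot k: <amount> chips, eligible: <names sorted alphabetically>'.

Pot 1: 124 chips, eligible: A, B, C, D
Pot 2: 12 chips, eligible: A, C, D

Derivation:
Contributions: A=35, B=31, C=35, D=35
Pot levels (distinct totals of non-folded players): 31, 35
Layer 1-31: 31 each from A, B, C, D = 31*4 = 124 chips; eligible A, B, C, D
Layer 32-35: 4 each from A, C, D = 4*3 = 12 chips; eligible A, C, D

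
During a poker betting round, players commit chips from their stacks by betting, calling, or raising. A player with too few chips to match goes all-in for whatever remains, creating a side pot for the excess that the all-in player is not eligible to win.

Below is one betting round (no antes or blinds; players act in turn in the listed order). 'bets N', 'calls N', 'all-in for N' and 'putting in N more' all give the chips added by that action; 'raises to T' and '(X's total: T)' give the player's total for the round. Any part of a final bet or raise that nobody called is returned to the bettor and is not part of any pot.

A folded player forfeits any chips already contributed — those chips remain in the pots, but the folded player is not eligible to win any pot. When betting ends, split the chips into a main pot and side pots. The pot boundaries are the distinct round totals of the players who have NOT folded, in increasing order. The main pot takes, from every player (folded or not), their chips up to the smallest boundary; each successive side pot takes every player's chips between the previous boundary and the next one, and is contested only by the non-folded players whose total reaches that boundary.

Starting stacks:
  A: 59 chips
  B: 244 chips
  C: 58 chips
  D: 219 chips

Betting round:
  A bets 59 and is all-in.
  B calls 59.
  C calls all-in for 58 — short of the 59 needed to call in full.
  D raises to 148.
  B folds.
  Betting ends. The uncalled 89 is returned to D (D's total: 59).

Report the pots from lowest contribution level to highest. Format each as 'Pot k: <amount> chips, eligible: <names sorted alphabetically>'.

Pot 1: 232 chips, eligible: A, C, D
Pot 2: 3 chips, eligible: A, D

Derivation:
Contributions (after 89 returned to D): A=59, B=59, C=58, D=59
Folded: B
Pot levels (distinct totals of non-folded players): 58, 59
Layer 1-58: 58 each from A, B, C, D = 58*4 = 232 chips; eligible A, C, D
Layer 59-59: 1 each from A, B, D = 1*3 = 3 chips; eligible A, D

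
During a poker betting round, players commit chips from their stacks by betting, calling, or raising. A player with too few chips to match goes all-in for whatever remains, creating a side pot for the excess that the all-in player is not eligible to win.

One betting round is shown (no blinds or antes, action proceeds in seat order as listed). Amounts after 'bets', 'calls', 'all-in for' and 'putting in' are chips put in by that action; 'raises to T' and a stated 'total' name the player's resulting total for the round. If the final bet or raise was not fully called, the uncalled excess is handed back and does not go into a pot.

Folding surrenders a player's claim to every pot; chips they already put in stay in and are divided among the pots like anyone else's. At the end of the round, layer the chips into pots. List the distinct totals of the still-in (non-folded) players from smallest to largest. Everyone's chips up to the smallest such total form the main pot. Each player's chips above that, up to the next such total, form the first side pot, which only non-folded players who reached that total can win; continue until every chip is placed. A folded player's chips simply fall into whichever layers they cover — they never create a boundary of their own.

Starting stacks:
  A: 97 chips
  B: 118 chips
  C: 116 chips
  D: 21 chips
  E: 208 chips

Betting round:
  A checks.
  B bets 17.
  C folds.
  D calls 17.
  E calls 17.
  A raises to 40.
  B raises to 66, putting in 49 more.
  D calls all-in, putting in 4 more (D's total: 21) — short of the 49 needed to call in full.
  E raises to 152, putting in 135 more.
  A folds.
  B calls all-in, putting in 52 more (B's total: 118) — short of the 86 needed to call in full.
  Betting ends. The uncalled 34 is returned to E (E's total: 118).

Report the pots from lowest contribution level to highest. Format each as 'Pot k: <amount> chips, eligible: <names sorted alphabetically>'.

Pot 1: 84 chips, eligible: B, D, E
Pot 2: 213 chips, eligible: B, E

Derivation:
Contributions (after 34 returned to E): A=40, B=118, D=21, E=118
Folded: A, C
Pot levels (distinct totals of non-folded players): 21, 118
Layer 1-21: 21 each from A, B, D, E = 21*4 = 84 chips; eligible B, D, E
Layer 22-118: A 19 + B 97 + E 97 = 213 chips; eligible B, E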